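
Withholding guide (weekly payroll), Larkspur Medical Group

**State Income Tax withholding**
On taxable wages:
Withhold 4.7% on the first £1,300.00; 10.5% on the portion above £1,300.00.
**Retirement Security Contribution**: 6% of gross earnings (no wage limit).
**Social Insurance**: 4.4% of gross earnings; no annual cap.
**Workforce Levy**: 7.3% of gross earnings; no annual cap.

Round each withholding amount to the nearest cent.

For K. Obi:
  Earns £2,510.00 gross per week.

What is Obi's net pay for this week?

£1,877.58

State Income Tax: taxable = £2,510.00
  £61.10 + 10.5% × (£2,510.00 − £1,300.00) = £61.10 + 10.5% × £1,210.00 = £188.15
Retirement Security Contribution: 6% × £2,510.00 = £150.60
Social Insurance: 4.4% × £2,510.00 = £110.44
Workforce Levy: 7.3% × £2,510.00 = £183.23
Total withheld: £188.15 + £150.60 + £110.44 + £183.23 = £632.42
Net pay: £2,510.00 − £632.42 = £1,877.58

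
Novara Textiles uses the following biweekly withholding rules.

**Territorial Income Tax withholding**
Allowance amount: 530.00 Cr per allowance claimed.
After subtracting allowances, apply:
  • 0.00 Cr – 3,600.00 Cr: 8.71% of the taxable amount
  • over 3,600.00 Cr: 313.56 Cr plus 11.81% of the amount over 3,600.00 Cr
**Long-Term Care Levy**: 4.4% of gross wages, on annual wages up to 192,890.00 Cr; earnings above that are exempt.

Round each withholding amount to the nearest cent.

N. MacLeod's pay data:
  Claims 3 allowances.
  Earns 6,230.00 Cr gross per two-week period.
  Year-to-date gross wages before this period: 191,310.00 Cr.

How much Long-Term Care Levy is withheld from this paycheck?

69.52 Cr

Long-Term Care Levy: cap 192,890.00 Cr − YTD 191,310.00 Cr = 1,580.00 Cr subject; 4.4% × 1,580.00 Cr = 69.52 Cr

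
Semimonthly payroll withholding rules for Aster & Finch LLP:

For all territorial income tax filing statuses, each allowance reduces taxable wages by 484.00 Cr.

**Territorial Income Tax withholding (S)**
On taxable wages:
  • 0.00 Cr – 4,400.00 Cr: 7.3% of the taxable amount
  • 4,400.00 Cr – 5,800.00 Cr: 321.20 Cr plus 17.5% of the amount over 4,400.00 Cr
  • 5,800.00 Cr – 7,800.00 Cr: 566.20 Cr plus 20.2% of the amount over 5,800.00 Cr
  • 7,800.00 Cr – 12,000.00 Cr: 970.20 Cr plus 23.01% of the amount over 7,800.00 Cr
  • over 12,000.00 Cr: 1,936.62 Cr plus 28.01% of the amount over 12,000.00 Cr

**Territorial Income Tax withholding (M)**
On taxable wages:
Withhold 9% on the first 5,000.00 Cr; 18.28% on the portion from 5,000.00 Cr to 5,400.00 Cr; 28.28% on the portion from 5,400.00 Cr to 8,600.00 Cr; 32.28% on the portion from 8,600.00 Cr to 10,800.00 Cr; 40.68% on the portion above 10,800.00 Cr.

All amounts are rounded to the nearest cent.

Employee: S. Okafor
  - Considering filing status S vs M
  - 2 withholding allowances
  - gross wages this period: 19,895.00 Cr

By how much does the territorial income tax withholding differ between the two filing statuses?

1,567.43 Cr

Territorial Income Tax (S): taxable = 19,895.00 Cr − 2×484.00 Cr = 18,927.00 Cr
  1,936.62 Cr + 28.01% × (18,927.00 Cr − 12,000.00 Cr) = 1,936.62 Cr + 28.01% × 6,927.00 Cr = 3,876.87 Cr
Territorial Income Tax (M): taxable = 19,895.00 Cr − 2×484.00 Cr = 18,927.00 Cr
  2,138.24 Cr + 40.68% × (18,927.00 Cr − 10,800.00 Cr) = 2,138.24 Cr + 40.68% × 8,127.00 Cr = 5,444.30 Cr
Difference: |3,876.87 Cr − 5,444.30 Cr| = 1,567.43 Cr (higher under M)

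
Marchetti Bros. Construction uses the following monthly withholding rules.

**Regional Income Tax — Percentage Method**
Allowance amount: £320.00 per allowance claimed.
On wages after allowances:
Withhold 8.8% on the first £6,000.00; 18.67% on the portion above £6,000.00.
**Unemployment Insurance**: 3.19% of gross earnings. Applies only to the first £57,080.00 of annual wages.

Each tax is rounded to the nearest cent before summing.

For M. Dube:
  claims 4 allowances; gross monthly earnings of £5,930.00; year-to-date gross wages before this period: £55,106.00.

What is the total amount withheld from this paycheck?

Regional Income Tax: taxable = £5,930.00 − 4×£320.00 = £4,650.00
  8.8% × £4,650.00 = £409.20
Unemployment Insurance: cap £57,080.00 − YTD £55,106.00 = £1,974.00 subject; 3.19% × £1,974.00 = £62.97
Total: £409.20 + £62.97 = £472.17

£472.17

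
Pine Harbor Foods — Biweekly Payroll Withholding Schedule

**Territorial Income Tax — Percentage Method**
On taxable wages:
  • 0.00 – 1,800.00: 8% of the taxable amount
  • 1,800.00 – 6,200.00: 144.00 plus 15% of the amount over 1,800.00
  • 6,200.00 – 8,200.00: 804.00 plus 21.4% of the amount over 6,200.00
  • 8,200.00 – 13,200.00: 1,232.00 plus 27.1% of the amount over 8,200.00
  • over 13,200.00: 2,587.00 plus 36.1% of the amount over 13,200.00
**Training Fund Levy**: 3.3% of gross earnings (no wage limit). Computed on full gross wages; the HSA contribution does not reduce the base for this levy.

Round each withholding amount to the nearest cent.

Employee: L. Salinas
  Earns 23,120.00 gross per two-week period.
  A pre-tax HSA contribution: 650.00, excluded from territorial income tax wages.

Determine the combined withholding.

6,696.43

Territorial Income Tax: taxable = 23,120.00 − 650.00 = 22,470.00
  2,587.00 + 36.1% × (22,470.00 − 13,200.00) = 2,587.00 + 36.1% × 9,270.00 = 5,933.47
Training Fund Levy: 3.3% × 23,120.00 = 762.96
Total: 5,933.47 + 762.96 = 6,696.43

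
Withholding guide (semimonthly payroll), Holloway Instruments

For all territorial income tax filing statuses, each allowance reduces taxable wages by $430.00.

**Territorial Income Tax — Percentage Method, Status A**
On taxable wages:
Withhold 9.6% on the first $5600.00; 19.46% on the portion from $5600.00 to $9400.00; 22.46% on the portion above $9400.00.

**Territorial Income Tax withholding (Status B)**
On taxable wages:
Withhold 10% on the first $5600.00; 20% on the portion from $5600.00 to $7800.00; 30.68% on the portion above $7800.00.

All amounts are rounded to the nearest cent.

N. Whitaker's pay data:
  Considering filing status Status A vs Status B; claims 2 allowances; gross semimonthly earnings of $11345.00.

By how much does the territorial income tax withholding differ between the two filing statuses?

Territorial Income Tax (Status A): taxable = $11345.00 − 2×$430.00 = $10485.00
  $1277.08 + 22.46% × ($10485.00 − $9400.00) = $1277.08 + 22.46% × $1085.00 = $1520.77
Territorial Income Tax (Status B): taxable = $11345.00 − 2×$430.00 = $10485.00
  $1000.00 + 30.68% × ($10485.00 − $7800.00) = $1000.00 + 30.68% × $2685.00 = $1823.76
Difference: |$1520.77 − $1823.76| = $302.99 (higher under Status B)

$302.99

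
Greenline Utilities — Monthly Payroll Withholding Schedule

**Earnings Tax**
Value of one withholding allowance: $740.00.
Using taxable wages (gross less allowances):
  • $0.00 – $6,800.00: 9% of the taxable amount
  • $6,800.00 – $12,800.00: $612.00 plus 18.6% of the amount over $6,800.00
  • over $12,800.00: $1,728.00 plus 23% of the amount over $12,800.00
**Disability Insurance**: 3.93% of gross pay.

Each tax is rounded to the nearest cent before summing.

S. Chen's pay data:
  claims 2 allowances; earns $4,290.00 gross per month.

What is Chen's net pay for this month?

$3,868.50

Earnings Tax: taxable = $4,290.00 − 2×$740.00 = $2,810.00
  9% × $2,810.00 = $252.90
Disability Insurance: 3.93% × $4,290.00 = $168.60
Total withheld: $252.90 + $168.60 = $421.50
Net pay: $4,290.00 − $421.50 = $3,868.50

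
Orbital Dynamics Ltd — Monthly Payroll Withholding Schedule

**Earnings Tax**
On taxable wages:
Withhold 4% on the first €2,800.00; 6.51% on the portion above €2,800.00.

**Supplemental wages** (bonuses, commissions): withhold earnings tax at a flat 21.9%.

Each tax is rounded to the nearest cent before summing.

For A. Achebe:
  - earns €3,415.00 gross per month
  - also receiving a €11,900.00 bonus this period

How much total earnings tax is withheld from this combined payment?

€2,758.14

Earnings Tax: taxable = €3,415.00
  €112.00 + 6.51% × (€3,415.00 − €2,800.00) = €112.00 + 6.51% × €615.00 = €152.04
Supplemental (21.9% flat on bonus): 21.9% × €11,900.00 = €2,606.10
Total earnings tax: €152.04 + €2,606.10 = €2,758.14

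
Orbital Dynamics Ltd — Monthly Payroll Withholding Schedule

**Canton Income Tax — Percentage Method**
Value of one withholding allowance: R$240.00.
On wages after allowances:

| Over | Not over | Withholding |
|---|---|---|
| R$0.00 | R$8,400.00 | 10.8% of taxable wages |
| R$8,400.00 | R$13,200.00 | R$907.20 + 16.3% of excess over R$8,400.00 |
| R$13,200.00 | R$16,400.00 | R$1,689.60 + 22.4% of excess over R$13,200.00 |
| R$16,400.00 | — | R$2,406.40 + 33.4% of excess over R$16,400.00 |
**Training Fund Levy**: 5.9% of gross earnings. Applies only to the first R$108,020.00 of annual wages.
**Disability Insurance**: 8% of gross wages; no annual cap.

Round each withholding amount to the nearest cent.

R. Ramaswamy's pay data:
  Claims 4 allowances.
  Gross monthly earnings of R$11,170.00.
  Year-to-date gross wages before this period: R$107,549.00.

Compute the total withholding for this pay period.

Canton Income Tax: taxable = R$11,170.00 − 4×R$240.00 = R$10,210.00
  R$907.20 + 16.3% × (R$10,210.00 − R$8,400.00) = R$907.20 + 16.3% × R$1,810.00 = R$1,202.23
Training Fund Levy: cap R$108,020.00 − YTD R$107,549.00 = R$471.00 subject; 5.9% × R$471.00 = R$27.79
Disability Insurance: 8% × R$11,170.00 = R$893.60
Total: R$1,202.23 + R$27.79 + R$893.60 = R$2,123.62

R$2,123.62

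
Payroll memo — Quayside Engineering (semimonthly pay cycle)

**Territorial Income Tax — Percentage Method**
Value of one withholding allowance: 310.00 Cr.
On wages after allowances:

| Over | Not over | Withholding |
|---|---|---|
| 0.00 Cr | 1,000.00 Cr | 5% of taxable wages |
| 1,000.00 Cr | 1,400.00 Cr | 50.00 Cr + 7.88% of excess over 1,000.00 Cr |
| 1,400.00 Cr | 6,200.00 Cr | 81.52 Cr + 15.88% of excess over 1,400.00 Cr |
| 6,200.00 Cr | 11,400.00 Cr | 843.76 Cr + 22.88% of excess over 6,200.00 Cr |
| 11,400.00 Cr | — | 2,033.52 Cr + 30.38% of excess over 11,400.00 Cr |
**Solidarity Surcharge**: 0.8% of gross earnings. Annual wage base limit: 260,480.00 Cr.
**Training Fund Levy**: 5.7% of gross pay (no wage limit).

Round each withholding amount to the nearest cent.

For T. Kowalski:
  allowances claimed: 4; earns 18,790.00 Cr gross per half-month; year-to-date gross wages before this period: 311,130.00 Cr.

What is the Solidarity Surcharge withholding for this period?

Solidarity Surcharge: YTD 311,130.00 Cr ≥ cap 260,480.00 Cr → 0.00 Cr

0.00 Cr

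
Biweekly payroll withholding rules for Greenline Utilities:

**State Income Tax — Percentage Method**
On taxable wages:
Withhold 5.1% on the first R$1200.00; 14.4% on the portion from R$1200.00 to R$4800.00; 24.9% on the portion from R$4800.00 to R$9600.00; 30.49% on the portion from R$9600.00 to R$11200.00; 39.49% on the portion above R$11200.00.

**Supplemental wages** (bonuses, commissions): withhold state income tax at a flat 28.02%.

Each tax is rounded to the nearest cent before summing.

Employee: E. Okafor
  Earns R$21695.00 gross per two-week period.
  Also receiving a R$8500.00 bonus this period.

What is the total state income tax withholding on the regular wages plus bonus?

State Income Tax: taxable = R$21695.00
  R$2262.64 + 39.49% × (R$21695.00 − R$11200.00) = R$2262.64 + 39.49% × R$10495.00 = R$6407.12
Supplemental (28.02% flat on bonus): 28.02% × R$8500.00 = R$2381.70
Total state income tax: R$6407.12 + R$2381.70 = R$8788.82

R$8788.82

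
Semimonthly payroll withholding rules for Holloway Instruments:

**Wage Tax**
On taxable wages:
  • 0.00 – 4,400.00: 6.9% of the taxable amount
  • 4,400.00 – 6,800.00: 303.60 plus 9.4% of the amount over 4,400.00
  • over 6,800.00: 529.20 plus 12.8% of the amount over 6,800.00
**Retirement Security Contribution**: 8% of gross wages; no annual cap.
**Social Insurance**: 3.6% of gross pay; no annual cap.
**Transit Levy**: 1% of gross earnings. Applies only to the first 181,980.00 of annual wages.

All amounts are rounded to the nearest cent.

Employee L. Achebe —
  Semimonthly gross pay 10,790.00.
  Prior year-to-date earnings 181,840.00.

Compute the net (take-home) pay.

8,497.04

Wage Tax: taxable = 10,790.00
  529.20 + 12.8% × (10,790.00 − 6,800.00) = 529.20 + 12.8% × 3,990.00 = 1,039.92
Retirement Security Contribution: 8% × 10,790.00 = 863.20
Social Insurance: 3.6% × 10,790.00 = 388.44
Transit Levy: cap 181,980.00 − YTD 181,840.00 = 140.00 subject; 1% × 140.00 = 1.40
Total withheld: 1,039.92 + 863.20 + 388.44 + 1.40 = 2,292.96
Net pay: 10,790.00 − 2,292.96 = 8,497.04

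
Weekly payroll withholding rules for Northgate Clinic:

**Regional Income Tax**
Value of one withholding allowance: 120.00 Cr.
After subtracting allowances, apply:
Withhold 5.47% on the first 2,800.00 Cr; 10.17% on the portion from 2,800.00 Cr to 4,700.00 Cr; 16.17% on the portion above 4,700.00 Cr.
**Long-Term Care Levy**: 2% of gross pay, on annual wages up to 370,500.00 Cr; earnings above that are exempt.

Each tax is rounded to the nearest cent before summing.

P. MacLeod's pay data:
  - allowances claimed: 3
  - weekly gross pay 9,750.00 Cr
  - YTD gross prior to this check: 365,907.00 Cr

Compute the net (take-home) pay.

8,553.38 Cr

Regional Income Tax: taxable = 9,750.00 Cr − 3×120.00 Cr = 9,390.00 Cr
  346.39 Cr + 16.17% × (9,390.00 Cr − 4,700.00 Cr) = 346.39 Cr + 16.17% × 4,690.00 Cr = 1,104.76 Cr
Long-Term Care Levy: cap 370,500.00 Cr − YTD 365,907.00 Cr = 4,593.00 Cr subject; 2% × 4,593.00 Cr = 91.86 Cr
Total withheld: 1,104.76 Cr + 91.86 Cr = 1,196.62 Cr
Net pay: 9,750.00 Cr − 1,196.62 Cr = 8,553.38 Cr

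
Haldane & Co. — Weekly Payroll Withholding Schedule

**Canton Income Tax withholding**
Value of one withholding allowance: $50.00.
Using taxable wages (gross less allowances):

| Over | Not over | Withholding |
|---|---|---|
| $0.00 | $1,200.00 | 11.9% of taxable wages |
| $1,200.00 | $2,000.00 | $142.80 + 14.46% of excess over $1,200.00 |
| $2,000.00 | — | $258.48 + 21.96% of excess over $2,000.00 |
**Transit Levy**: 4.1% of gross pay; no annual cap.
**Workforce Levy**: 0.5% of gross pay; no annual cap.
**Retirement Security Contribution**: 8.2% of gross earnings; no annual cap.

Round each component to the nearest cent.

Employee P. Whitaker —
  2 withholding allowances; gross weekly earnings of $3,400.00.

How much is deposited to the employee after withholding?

$2,420.84

Canton Income Tax: taxable = $3,400.00 − 2×$50.00 = $3,300.00
  $258.48 + 21.96% × ($3,300.00 − $2,000.00) = $258.48 + 21.96% × $1,300.00 = $543.96
Transit Levy: 4.1% × $3,400.00 = $139.40
Workforce Levy: 0.5% × $3,400.00 = $17.00
Retirement Security Contribution: 8.2% × $3,400.00 = $278.80
Total withheld: $543.96 + $139.40 + $17.00 + $278.80 = $979.16
Net pay: $3,400.00 − $979.16 = $2,420.84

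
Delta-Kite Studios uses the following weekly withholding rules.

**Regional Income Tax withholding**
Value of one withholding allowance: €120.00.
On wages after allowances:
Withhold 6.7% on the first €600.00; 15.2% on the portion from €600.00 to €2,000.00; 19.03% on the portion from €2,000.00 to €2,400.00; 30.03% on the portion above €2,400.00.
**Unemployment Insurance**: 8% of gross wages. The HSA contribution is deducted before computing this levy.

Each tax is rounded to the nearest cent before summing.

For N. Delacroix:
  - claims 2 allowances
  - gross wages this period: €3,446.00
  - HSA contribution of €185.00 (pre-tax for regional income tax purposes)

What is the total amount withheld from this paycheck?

Regional Income Tax: taxable = €3,446.00 − €185.00 − 2×€120.00 = €3,021.00
  €329.12 + 30.03% × (€3,021.00 − €2,400.00) = €329.12 + 30.03% × €621.00 = €515.61
Unemployment Insurance: 8% × €3,261.00 = €260.88
Total: €515.61 + €260.88 = €776.49

€776.49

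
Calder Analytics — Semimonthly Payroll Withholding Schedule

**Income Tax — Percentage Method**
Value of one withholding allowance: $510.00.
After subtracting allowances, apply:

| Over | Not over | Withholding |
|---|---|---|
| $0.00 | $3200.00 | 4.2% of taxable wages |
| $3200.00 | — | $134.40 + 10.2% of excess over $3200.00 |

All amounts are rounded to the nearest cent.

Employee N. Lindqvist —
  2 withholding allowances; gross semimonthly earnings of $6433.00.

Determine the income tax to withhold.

Income Tax: taxable = $6433.00 − 2×$510.00 = $5413.00
  $134.40 + 10.2% × ($5413.00 − $3200.00) = $134.40 + 10.2% × $2213.00 = $360.13

$360.13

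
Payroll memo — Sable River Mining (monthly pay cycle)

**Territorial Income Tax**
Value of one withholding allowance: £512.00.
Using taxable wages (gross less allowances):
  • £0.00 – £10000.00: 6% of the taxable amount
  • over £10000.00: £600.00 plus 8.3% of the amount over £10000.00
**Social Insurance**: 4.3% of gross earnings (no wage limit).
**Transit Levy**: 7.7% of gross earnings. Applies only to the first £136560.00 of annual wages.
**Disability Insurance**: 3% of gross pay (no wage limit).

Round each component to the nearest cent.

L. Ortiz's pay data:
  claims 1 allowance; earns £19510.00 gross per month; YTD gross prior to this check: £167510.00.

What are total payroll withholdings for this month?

Territorial Income Tax: taxable = £19510.00 − 1×£512.00 = £18998.00
  £600.00 + 8.3% × (£18998.00 − £10000.00) = £600.00 + 8.3% × £8998.00 = £1346.83
Social Insurance: 4.3% × £19510.00 = £838.93
Transit Levy: YTD £167510.00 ≥ cap £136560.00 → £0.00
Disability Insurance: 3% × £19510.00 = £585.30
Total: £1346.83 + £838.93 + £0.00 + £585.30 = £2771.06

£2771.06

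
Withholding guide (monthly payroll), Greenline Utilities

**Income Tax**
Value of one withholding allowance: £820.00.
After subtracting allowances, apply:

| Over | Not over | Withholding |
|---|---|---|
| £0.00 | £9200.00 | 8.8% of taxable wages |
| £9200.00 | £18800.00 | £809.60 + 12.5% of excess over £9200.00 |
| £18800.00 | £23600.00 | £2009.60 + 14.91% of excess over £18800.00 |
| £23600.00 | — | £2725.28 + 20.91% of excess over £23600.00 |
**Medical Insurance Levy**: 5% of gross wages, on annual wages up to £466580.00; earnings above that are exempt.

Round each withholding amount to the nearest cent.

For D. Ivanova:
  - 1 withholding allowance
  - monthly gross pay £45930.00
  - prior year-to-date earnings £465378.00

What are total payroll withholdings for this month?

Income Tax: taxable = £45930.00 − 1×£820.00 = £45110.00
  £2725.28 + 20.91% × (£45110.00 − £23600.00) = £2725.28 + 20.91% × £21510.00 = £7223.02
Medical Insurance Levy: cap £466580.00 − YTD £465378.00 = £1202.00 subject; 5% × £1202.00 = £60.10
Total: £7223.02 + £60.10 = £7283.12

£7283.12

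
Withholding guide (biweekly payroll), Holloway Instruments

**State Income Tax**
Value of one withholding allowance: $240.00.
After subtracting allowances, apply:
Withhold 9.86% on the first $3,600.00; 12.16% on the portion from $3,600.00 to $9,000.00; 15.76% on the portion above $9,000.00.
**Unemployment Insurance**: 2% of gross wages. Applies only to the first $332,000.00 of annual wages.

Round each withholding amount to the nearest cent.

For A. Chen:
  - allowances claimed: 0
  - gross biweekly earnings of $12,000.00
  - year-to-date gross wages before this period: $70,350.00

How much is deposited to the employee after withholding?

$10,275.60

State Income Tax: taxable = $12,000.00
  $1,011.60 + 15.76% × ($12,000.00 − $9,000.00) = $1,011.60 + 15.76% × $3,000.00 = $1,484.40
Unemployment Insurance: 2% × $12,000.00 = $240.00
Total withheld: $1,484.40 + $240.00 = $1,724.40
Net pay: $12,000.00 − $1,724.40 = $10,275.60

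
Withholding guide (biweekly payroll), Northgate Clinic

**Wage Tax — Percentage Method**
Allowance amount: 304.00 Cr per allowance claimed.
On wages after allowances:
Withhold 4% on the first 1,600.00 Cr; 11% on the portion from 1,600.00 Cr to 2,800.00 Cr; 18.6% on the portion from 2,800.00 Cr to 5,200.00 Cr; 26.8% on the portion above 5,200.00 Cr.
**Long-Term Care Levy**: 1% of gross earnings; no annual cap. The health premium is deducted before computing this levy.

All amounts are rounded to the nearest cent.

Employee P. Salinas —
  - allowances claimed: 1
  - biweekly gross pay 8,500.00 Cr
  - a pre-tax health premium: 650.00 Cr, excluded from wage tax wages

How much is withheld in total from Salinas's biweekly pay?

Wage Tax: taxable = 8,500.00 Cr − 650.00 Cr − 1×304.00 Cr = 7,546.00 Cr
  642.40 Cr + 26.8% × (7,546.00 Cr − 5,200.00 Cr) = 642.40 Cr + 26.8% × 2,346.00 Cr = 1,271.13 Cr
Long-Term Care Levy: 1% × 7,850.00 Cr = 78.50 Cr
Total: 1,271.13 Cr + 78.50 Cr = 1,349.63 Cr

1,349.63 Cr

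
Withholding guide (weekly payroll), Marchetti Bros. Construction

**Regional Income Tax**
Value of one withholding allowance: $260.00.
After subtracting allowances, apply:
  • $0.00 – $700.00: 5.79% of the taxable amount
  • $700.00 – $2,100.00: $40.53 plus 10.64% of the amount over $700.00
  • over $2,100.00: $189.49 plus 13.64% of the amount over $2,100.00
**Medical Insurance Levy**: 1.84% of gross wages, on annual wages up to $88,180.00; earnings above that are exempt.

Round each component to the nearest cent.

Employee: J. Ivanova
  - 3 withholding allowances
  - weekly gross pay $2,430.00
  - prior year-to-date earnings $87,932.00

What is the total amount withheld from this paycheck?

Regional Income Tax: taxable = $2,430.00 − 3×$260.00 = $1,650.00
  $40.53 + 10.64% × ($1,650.00 − $700.00) = $40.53 + 10.64% × $950.00 = $141.61
Medical Insurance Levy: cap $88,180.00 − YTD $87,932.00 = $248.00 subject; 1.84% × $248.00 = $4.56
Total: $141.61 + $4.56 = $146.17

$146.17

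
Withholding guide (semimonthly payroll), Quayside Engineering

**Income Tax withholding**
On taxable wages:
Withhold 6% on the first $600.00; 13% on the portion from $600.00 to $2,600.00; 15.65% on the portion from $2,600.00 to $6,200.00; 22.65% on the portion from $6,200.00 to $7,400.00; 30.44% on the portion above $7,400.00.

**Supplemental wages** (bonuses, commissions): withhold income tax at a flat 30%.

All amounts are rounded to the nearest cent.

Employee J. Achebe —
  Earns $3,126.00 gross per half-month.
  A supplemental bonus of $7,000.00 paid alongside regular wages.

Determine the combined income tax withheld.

$2,478.32

Income Tax: taxable = $3,126.00
  $296.00 + 15.65% × ($3,126.00 − $2,600.00) = $296.00 + 15.65% × $526.00 = $378.32
Supplemental (30% flat on bonus): 30% × $7,000.00 = $2,100.00
Total income tax: $378.32 + $2,100.00 = $2,478.32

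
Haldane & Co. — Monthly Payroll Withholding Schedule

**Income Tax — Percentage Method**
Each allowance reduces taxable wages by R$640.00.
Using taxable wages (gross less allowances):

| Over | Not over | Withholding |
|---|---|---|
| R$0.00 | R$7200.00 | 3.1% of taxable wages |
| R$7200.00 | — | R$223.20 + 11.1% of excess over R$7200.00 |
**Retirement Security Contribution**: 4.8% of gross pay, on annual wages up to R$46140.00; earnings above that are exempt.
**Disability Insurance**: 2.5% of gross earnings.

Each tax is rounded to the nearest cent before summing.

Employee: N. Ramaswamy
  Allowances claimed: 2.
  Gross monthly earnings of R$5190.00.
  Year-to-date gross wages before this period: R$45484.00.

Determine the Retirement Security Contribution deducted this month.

Retirement Security Contribution: cap R$46140.00 − YTD R$45484.00 = R$656.00 subject; 4.8% × R$656.00 = R$31.49

R$31.49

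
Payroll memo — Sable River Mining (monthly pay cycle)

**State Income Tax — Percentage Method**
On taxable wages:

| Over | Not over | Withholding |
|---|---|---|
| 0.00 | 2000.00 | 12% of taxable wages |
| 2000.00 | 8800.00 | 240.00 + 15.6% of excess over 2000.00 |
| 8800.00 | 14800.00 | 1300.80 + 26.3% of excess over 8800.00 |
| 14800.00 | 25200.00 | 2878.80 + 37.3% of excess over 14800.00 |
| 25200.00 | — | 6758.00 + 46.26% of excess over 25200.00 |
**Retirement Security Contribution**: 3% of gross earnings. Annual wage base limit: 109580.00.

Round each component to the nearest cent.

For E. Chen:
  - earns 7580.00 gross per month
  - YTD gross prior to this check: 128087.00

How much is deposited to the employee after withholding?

State Income Tax: taxable = 7580.00
  240.00 + 15.6% × (7580.00 − 2000.00) = 240.00 + 15.6% × 5580.00 = 1110.48
Retirement Security Contribution: YTD 128087.00 ≥ cap 109580.00 → 0.00
Total withheld: 1110.48 + 0.00 = 1110.48
Net pay: 7580.00 − 1110.48 = 6469.52

6469.52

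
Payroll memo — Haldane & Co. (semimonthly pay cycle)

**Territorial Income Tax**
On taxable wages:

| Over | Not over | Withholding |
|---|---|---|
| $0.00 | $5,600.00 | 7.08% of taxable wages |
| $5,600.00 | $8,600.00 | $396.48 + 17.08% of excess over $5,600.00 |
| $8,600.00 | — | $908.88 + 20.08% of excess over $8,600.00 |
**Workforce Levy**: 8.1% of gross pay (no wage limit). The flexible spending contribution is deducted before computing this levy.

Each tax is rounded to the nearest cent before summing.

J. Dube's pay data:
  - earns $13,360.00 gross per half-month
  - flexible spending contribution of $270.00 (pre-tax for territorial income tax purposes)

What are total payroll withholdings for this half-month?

$2,870.76

Territorial Income Tax: taxable = $13,360.00 − $270.00 = $13,090.00
  $908.88 + 20.08% × ($13,090.00 − $8,600.00) = $908.88 + 20.08% × $4,490.00 = $1,810.47
Workforce Levy: 8.1% × $13,090.00 = $1,060.29
Total: $1,810.47 + $1,060.29 = $2,870.76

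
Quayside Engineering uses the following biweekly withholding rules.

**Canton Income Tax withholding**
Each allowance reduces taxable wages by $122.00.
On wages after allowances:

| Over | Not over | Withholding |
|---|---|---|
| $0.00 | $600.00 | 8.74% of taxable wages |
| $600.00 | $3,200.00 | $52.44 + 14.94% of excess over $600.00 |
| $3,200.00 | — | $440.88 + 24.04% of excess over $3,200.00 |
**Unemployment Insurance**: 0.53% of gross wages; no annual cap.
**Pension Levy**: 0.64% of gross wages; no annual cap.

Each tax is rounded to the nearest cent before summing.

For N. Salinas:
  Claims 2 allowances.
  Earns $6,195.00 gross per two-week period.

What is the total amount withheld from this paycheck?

$1,174.70

Canton Income Tax: taxable = $6,195.00 − 2×$122.00 = $5,951.00
  $440.88 + 24.04% × ($5,951.00 − $3,200.00) = $440.88 + 24.04% × $2,751.00 = $1,102.22
Unemployment Insurance: 0.53% × $6,195.00 = $32.83
Pension Levy: 0.64% × $6,195.00 = $39.65
Total: $1,102.22 + $32.83 + $39.65 = $1,174.70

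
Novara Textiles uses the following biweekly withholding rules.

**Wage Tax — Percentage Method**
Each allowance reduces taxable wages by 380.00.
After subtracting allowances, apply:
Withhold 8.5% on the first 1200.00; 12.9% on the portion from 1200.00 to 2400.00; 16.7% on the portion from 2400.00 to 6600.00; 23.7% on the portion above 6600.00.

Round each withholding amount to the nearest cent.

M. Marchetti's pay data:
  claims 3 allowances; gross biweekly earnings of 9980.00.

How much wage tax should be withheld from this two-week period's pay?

Wage Tax: taxable = 9980.00 − 3×380.00 = 8840.00
  958.20 + 23.7% × (8840.00 − 6600.00) = 958.20 + 23.7% × 2240.00 = 1489.08

1489.08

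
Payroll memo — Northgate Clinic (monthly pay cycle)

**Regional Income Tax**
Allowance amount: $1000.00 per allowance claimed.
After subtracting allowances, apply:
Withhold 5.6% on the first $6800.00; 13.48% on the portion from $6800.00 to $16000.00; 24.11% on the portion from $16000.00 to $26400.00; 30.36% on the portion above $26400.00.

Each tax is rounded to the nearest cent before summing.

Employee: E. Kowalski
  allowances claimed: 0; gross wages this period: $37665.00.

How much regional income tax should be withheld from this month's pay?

Regional Income Tax: taxable = $37665.00
  $4128.40 + 30.36% × ($37665.00 − $26400.00) = $4128.40 + 30.36% × $11265.00 = $7548.45

$7548.45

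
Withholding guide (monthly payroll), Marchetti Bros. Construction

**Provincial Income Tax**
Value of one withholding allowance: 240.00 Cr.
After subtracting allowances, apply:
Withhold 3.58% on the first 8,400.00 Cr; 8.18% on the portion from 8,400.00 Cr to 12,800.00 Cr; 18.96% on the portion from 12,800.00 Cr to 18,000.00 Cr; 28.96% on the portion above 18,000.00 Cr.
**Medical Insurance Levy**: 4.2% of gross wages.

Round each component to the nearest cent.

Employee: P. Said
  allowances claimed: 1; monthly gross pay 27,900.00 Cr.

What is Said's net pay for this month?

Provincial Income Tax: taxable = 27,900.00 Cr − 1×240.00 Cr = 27,660.00 Cr
  1,646.56 Cr + 28.96% × (27,660.00 Cr − 18,000.00 Cr) = 1,646.56 Cr + 28.96% × 9,660.00 Cr = 4,444.10 Cr
Medical Insurance Levy: 4.2% × 27,900.00 Cr = 1,171.80 Cr
Total withheld: 4,444.10 Cr + 1,171.80 Cr = 5,615.90 Cr
Net pay: 27,900.00 Cr − 5,615.90 Cr = 22,284.10 Cr

22,284.10 Cr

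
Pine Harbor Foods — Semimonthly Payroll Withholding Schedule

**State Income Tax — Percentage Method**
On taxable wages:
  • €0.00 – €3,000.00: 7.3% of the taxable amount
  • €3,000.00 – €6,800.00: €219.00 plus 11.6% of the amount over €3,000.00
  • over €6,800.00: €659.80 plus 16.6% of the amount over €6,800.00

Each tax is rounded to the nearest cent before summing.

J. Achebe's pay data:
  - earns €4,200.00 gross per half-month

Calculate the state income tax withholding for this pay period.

€358.20

State Income Tax: taxable = €4,200.00
  €219.00 + 11.6% × (€4,200.00 − €3,000.00) = €219.00 + 11.6% × €1,200.00 = €358.20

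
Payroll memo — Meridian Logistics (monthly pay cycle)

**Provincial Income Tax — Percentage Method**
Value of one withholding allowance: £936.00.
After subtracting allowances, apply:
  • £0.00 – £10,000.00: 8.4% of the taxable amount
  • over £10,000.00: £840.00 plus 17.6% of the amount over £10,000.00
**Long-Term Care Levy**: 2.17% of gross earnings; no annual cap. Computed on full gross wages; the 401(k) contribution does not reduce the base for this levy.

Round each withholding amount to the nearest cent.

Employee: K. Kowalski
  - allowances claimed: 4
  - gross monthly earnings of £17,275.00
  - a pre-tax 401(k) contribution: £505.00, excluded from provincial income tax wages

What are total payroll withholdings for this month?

Provincial Income Tax: taxable = £17,275.00 − £505.00 − 4×£936.00 = £13,026.00
  £840.00 + 17.6% × (£13,026.00 − £10,000.00) = £840.00 + 17.6% × £3,026.00 = £1,372.58
Long-Term Care Levy: 2.17% × £17,275.00 = £374.87
Total: £1,372.58 + £374.87 = £1,747.45

£1,747.45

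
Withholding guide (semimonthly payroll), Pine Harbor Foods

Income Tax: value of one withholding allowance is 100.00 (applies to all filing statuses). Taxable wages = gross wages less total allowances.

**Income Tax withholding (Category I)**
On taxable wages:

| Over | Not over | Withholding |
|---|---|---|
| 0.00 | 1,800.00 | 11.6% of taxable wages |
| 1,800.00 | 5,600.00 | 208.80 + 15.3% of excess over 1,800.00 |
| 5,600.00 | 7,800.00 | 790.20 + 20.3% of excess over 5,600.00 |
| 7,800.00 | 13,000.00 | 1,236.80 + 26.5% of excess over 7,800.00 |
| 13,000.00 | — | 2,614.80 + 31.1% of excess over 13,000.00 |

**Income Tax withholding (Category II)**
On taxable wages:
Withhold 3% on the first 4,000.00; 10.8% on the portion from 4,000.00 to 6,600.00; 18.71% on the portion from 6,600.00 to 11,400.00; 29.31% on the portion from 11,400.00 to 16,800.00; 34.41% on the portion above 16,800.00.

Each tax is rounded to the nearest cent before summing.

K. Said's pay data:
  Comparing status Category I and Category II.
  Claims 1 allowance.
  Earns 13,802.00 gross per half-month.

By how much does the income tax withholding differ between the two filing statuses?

Income Tax (Category I): taxable = 13,802.00 − 1×100.00 = 13,702.00
  2,614.80 + 31.1% × (13,702.00 − 13,000.00) = 2,614.80 + 31.1% × 702.00 = 2,833.12
Income Tax (Category II): taxable = 13,802.00 − 1×100.00 = 13,702.00
  1,298.88 + 29.31% × (13,702.00 − 11,400.00) = 1,298.88 + 29.31% × 2,302.00 = 1,973.60
Difference: |2,833.12 − 1,973.60| = 859.52 (higher under Category I)

859.52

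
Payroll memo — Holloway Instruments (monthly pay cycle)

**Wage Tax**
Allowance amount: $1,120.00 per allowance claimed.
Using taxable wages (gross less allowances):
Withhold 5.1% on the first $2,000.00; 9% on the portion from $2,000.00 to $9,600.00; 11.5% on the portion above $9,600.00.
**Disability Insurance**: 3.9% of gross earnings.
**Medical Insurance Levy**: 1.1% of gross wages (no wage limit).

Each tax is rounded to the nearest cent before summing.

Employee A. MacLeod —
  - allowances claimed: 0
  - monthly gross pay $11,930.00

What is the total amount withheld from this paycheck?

$1,650.45

Wage Tax: taxable = $11,930.00
  $786.00 + 11.5% × ($11,930.00 − $9,600.00) = $786.00 + 11.5% × $2,330.00 = $1,053.95
Disability Insurance: 3.9% × $11,930.00 = $465.27
Medical Insurance Levy: 1.1% × $11,930.00 = $131.23
Total: $1,053.95 + $465.27 + $131.23 = $1,650.45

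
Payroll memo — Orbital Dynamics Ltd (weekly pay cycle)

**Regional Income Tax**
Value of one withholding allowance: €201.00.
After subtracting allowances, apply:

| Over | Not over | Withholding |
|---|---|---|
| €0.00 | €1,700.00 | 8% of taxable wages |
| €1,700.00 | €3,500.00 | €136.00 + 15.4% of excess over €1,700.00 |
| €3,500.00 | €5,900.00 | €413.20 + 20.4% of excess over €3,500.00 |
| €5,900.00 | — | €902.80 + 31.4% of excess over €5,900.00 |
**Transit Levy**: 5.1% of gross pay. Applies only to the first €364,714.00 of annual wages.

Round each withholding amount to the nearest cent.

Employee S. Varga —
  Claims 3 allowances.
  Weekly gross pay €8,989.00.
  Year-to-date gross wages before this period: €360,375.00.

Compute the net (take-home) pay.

€7,084.31

Regional Income Tax: taxable = €8,989.00 − 3×€201.00 = €8,386.00
  €902.80 + 31.4% × (€8,386.00 − €5,900.00) = €902.80 + 31.4% × €2,486.00 = €1,683.40
Transit Levy: cap €364,714.00 − YTD €360,375.00 = €4,339.00 subject; 5.1% × €4,339.00 = €221.29
Total withheld: €1,683.40 + €221.29 = €1,904.69
Net pay: €8,989.00 − €1,904.69 = €7,084.31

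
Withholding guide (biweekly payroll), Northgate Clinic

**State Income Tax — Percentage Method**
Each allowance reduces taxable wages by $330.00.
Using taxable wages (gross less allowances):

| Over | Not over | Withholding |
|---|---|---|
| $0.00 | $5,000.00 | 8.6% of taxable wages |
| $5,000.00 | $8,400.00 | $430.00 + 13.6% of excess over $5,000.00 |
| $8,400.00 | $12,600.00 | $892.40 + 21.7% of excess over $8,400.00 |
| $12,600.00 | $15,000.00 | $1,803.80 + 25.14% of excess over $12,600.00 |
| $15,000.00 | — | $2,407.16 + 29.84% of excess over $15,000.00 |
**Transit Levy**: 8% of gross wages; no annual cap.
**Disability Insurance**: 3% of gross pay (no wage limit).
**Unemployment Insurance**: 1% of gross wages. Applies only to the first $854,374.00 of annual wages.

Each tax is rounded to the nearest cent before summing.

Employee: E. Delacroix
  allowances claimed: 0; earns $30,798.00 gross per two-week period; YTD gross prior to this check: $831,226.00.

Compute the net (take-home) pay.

State Income Tax: taxable = $30,798.00
  $2,407.16 + 29.84% × ($30,798.00 − $15,000.00) = $2,407.16 + 29.84% × $15,798.00 = $7,121.28
Transit Levy: 8% × $30,798.00 = $2,463.84
Disability Insurance: 3% × $30,798.00 = $923.94
Unemployment Insurance: cap $854,374.00 − YTD $831,226.00 = $23,148.00 subject; 1% × $23,148.00 = $231.48
Total withheld: $7,121.28 + $2,463.84 + $923.94 + $231.48 = $10,740.54
Net pay: $30,798.00 − $10,740.54 = $20,057.46

$20,057.46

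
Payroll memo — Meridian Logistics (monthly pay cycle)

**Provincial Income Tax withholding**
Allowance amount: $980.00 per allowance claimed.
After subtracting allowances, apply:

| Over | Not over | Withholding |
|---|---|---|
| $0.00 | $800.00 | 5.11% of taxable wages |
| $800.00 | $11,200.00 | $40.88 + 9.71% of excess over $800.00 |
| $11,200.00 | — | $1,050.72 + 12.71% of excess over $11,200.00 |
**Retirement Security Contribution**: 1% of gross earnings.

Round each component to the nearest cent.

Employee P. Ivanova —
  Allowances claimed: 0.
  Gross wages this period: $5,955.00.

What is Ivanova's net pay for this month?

$5,354.02

Provincial Income Tax: taxable = $5,955.00
  $40.88 + 9.71% × ($5,955.00 − $800.00) = $40.88 + 9.71% × $5,155.00 = $541.43
Retirement Security Contribution: 1% × $5,955.00 = $59.55
Total withheld: $541.43 + $59.55 = $600.98
Net pay: $5,955.00 − $600.98 = $5,354.02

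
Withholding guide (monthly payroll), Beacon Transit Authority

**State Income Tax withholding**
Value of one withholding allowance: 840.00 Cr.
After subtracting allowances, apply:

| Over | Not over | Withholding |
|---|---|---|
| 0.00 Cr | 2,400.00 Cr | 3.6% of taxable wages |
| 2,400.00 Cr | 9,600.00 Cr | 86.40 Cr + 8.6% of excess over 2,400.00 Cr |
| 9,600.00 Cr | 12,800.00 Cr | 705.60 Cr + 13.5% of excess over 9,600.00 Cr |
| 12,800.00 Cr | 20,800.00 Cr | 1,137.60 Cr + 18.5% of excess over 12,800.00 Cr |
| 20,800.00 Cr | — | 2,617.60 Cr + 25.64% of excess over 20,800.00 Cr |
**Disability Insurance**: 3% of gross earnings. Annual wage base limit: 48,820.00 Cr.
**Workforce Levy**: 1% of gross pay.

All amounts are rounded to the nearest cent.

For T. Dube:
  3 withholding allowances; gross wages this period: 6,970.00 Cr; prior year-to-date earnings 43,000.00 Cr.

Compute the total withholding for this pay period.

507.00 Cr

State Income Tax: taxable = 6,970.00 Cr − 3×840.00 Cr = 4,450.00 Cr
  86.40 Cr + 8.6% × (4,450.00 Cr − 2,400.00 Cr) = 86.40 Cr + 8.6% × 2,050.00 Cr = 262.70 Cr
Disability Insurance: cap 48,820.00 Cr − YTD 43,000.00 Cr = 5,820.00 Cr subject; 3% × 5,820.00 Cr = 174.60 Cr
Workforce Levy: 1% × 6,970.00 Cr = 69.70 Cr
Total: 262.70 Cr + 174.60 Cr + 69.70 Cr = 507.00 Cr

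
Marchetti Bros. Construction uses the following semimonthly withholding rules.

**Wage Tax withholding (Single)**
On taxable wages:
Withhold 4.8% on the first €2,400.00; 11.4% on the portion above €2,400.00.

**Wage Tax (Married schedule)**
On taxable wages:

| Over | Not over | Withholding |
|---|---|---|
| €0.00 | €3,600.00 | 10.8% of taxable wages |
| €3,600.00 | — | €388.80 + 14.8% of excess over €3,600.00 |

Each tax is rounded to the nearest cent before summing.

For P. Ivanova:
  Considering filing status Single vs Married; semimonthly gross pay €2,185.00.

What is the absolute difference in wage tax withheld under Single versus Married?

€131.10

Wage Tax (Single): taxable = €2,185.00
  4.8% × €2,185.00 = €104.88
Wage Tax (Married): taxable = €2,185.00
  10.8% × €2,185.00 = €235.98
Difference: |€104.88 − €235.98| = €131.10 (higher under Married)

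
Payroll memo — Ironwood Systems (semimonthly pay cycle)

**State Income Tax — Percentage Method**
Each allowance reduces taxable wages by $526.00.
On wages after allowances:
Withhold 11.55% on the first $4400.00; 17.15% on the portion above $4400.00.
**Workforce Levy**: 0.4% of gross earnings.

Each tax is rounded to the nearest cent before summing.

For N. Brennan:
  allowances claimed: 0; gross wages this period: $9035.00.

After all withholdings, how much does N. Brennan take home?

$7695.76

State Income Tax: taxable = $9035.00
  $508.20 + 17.15% × ($9035.00 − $4400.00) = $508.20 + 17.15% × $4635.00 = $1303.10
Workforce Levy: 0.4% × $9035.00 = $36.14
Total withheld: $1303.10 + $36.14 = $1339.24
Net pay: $9035.00 − $1339.24 = $7695.76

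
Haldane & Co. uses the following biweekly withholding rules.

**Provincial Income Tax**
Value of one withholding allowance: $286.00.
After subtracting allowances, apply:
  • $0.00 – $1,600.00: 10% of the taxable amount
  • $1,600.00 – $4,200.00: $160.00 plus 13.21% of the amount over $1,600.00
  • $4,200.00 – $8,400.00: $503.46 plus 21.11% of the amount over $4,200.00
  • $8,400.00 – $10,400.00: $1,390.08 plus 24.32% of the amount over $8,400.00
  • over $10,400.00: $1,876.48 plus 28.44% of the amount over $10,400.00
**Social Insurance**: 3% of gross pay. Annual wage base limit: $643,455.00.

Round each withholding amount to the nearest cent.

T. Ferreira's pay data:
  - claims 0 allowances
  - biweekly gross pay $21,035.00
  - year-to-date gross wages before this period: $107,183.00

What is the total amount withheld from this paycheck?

Provincial Income Tax: taxable = $21,035.00
  $1,876.48 + 28.44% × ($21,035.00 − $10,400.00) = $1,876.48 + 28.44% × $10,635.00 = $4,901.07
Social Insurance: 3% × $21,035.00 = $631.05
Total: $4,901.07 + $631.05 = $5,532.12

$5,532.12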